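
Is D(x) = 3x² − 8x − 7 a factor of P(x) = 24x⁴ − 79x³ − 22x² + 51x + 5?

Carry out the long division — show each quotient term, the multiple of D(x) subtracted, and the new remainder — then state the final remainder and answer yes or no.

R(x) = −9, so D(x) is not a factor of P(x). no

Step 1: lead(24x⁴ − 79x³ − 22x² + 51x + 5) ÷ lead(D) = 24x⁴ ÷ 3x² = 8x². Subtract (8x²)·D = 24x⁴ − 64x³ − 56x². Remainder: −15x³ + 34x² + 51x + 5.
Step 2: lead(−15x³ + 34x² + 51x + 5) ÷ lead(D) = −15x³ ÷ 3x² = −5x. Subtract (−5x)·D = −15x³ + 40x² + 35x. Remainder: −6x² + 16x + 5.
Step 3: lead(−6x² + 16x + 5) ÷ lead(D) = −6x² ÷ 3x² = −2. Subtract (−2)·D = −6x² + 16x + 14. Remainder: −9.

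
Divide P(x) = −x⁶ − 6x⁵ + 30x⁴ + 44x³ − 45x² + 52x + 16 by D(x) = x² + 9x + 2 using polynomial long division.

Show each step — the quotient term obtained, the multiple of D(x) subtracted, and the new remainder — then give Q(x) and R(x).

Q(x) = −x⁴ + 3x³ + 5x² − 7x + 8; R(x) = −6x

Step 1: lead(−x⁶ − 6x⁵ + 30x⁴ + 44x³ − 45x² + 52x + 16) ÷ lead(D) = −x⁶ ÷ x² = −x⁴. Subtract (−x⁴)·D = −x⁶ − 9x⁵ − 2x⁴. Remainder: 3x⁵ + 32x⁴ + 44x³ − 45x² + 52x + 16.
Step 2: lead(3x⁵ + 32x⁴ + 44x³ − 45x² + 52x + 16) ÷ lead(D) = 3x⁵ ÷ x² = 3x³. Subtract (3x³)·D = 3x⁵ + 27x⁴ + 6x³. Remainder: 5x⁴ + 38x³ − 45x² + 52x + 16.
Step 3: lead(5x⁴ + 38x³ − 45x² + 52x + 16) ÷ lead(D) = 5x⁴ ÷ x² = 5x². Subtract (5x²)·D = 5x⁴ + 45x³ + 10x². Remainder: −7x³ − 55x² + 52x + 16.
Step 4: lead(−7x³ − 55x² + 52x + 16) ÷ lead(D) = −7x³ ÷ x² = −7x. Subtract (−7x)·D = −7x³ − 63x² − 14x. Remainder: 8x² + 66x + 16.
Step 5: lead(8x² + 66x + 16) ÷ lead(D) = 8x² ÷ x² = 8. Subtract (8)·D = 8x² + 72x + 16. Remainder: −6x.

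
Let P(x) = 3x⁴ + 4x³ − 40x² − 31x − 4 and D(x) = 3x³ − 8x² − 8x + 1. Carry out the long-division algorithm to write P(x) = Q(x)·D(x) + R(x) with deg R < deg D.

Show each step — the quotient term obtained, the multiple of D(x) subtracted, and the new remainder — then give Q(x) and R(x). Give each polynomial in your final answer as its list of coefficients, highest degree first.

Step 1: lead(3x⁴ + 4x³ − 40x² − 31x − 4) ÷ lead(D) = 3x⁴ ÷ 3x³ = x. Subtract (x)·D = 3x⁴ − 8x³ − 8x² + x. Remainder: 12x³ − 32x² − 32x − 4.
Step 2: lead(12x³ − 32x² − 32x − 4) ÷ lead(D) = 12x³ ÷ 3x³ = 4. Subtract (4)·D = 12x³ − 32x² − 32x + 4. Remainder: −8.

Q = [1, 4]; R = [-8]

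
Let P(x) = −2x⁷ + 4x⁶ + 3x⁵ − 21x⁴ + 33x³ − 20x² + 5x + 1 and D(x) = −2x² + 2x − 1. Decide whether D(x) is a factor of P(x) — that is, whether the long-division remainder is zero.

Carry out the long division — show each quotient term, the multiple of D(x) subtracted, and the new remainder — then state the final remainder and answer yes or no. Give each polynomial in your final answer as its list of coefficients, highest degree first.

Step 1: lead(−2x⁷ + 4x⁶ + 3x⁵ − 21x⁴ + 33x³ − 20x² + 5x + 1) ÷ lead(D) = −2x⁷ ÷ −2x² = x⁵. Subtract (x⁵)·D = −2x⁷ + 2x⁶ − x⁵. Remainder: 2x⁶ + 4x⁵ − 21x⁴ + 33x³ − 20x² + 5x + 1.
Step 2: lead(2x⁶ + 4x⁵ − 21x⁴ + 33x³ − 20x² + 5x + 1) ÷ lead(D) = 2x⁶ ÷ −2x² = −x⁴. Subtract (−x⁴)·D = 2x⁶ − 2x⁵ + x⁴. Remainder: 6x⁵ − 22x⁴ + 33x³ − 20x² + 5x + 1.
Step 3: lead(6x⁵ − 22x⁴ + 33x³ − 20x² + 5x + 1) ÷ lead(D) = 6x⁵ ÷ −2x² = −3x³. Subtract (−3x³)·D = 6x⁵ − 6x⁴ + 3x³. Remainder: −16x⁴ + 30x³ − 20x² + 5x + 1.
Step 4: lead(−16x⁴ + 30x³ − 20x² + 5x + 1) ÷ lead(D) = −16x⁴ ÷ −2x² = 8x². Subtract (8x²)·D = −16x⁴ + 16x³ − 8x². Remainder: 14x³ − 12x² + 5x + 1.
Step 5: lead(14x³ − 12x² + 5x + 1) ÷ lead(D) = 14x³ ÷ −2x² = −7x. Subtract (−7x)·D = 14x³ − 14x² + 7x. Remainder: 2x² − 2x + 1.
Step 6: lead(2x² − 2x + 1) ÷ lead(D) = 2x² ÷ −2x² = −1. Subtract (−1)·D = 2x² − 2x + 1. Remainder: 0.

R = [0], so D(x) is a factor of P(x). yes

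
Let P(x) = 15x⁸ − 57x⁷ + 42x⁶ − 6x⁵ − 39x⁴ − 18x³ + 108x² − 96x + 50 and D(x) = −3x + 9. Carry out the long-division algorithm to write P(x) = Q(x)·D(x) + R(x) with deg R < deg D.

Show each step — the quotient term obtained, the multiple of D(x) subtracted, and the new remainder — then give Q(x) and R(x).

Step 1: lead(15x⁸ − 57x⁷ + 42x⁶ − 6x⁵ − 39x⁴ − 18x³ + 108x² − 96x + 50) ÷ lead(D) = 15x⁸ ÷ −3x = −5x⁷. Subtract (−5x⁷)·D = 15x⁸ − 45x⁷. Remainder: −12x⁷ + 42x⁶ − 6x⁵ − 39x⁴ − 18x³ + 108x² − 96x + 50.
Step 2: lead(−12x⁷ + 42x⁶ − 6x⁵ − 39x⁴ − 18x³ + 108x² − 96x + 50) ÷ lead(D) = −12x⁷ ÷ −3x = 4x⁶. Subtract (4x⁶)·D = −12x⁷ + 36x⁶. Remainder: 6x⁶ − 6x⁵ − 39x⁴ − 18x³ + 108x² − 96x + 50.
Step 3: lead(6x⁶ − 6x⁵ − 39x⁴ − 18x³ + 108x² − 96x + 50) ÷ lead(D) = 6x⁶ ÷ −3x = −2x⁵. Subtract (−2x⁵)·D = 6x⁶ − 18x⁵. Remainder: 12x⁵ − 39x⁴ − 18x³ + 108x² − 96x + 50.
Step 4: lead(12x⁵ − 39x⁴ − 18x³ + 108x² − 96x + 50) ÷ lead(D) = 12x⁵ ÷ −3x = −4x⁴. Subtract (−4x⁴)·D = 12x⁵ − 36x⁴. Remainder: −3x⁴ − 18x³ + 108x² − 96x + 50.
Step 5: lead(−3x⁴ − 18x³ + 108x² − 96x + 50) ÷ lead(D) = −3x⁴ ÷ −3x = x³. Subtract (x³)·D = −3x⁴ + 9x³. Remainder: −27x³ + 108x² − 96x + 50.
Step 6: lead(−27x³ + 108x² − 96x + 50) ÷ lead(D) = −27x³ ÷ −3x = 9x². Subtract (9x²)·D = −27x³ + 81x². Remainder: 27x² − 96x + 50.
Step 7: lead(27x² − 96x + 50) ÷ lead(D) = 27x² ÷ −3x = −9x. Subtract (−9x)·D = 27x² − 81x. Remainder: −15x + 50.
Step 8: lead(−15x + 50) ÷ lead(D) = −15x ÷ −3x = 5. Subtract (5)·D = −15x + 45. Remainder: 5.

Q(x) = −5x⁷ + 4x⁶ − 2x⁵ − 4x⁴ + x³ + 9x² − 9x + 5; R(x) = 5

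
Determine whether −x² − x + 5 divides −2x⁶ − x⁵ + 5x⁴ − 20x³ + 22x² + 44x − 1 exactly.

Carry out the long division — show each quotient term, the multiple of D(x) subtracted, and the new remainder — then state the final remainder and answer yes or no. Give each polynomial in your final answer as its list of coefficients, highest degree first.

Step 1: lead(−2x⁶ − x⁵ + 5x⁴ − 20x³ + 22x² + 44x − 1) ÷ lead(D) = −2x⁶ ÷ −x² = 2x⁴. Subtract (2x⁴)·D = −2x⁶ − 2x⁵ + 10x⁴. Remainder: x⁵ − 5x⁴ − 20x³ + 22x² + 44x − 1.
Step 2: lead(x⁵ − 5x⁴ − 20x³ + 22x² + 44x − 1) ÷ lead(D) = x⁵ ÷ −x² = −x³. Subtract (−x³)·D = x⁵ + x⁴ − 5x³. Remainder: −6x⁴ − 15x³ + 22x² + 44x − 1.
Step 3: lead(−6x⁴ − 15x³ + 22x² + 44x − 1) ÷ lead(D) = −6x⁴ ÷ −x² = 6x². Subtract (6x²)·D = −6x⁴ − 6x³ + 30x². Remainder: −9x³ − 8x² + 44x − 1.
Step 4: lead(−9x³ − 8x² + 44x − 1) ÷ lead(D) = −9x³ ÷ −x² = 9x. Subtract (9x)·D = −9x³ − 9x² + 45x. Remainder: x² − x − 1.
Step 5: lead(x² − x − 1) ÷ lead(D) = x² ÷ −x² = −1. Subtract (−1)·D = x² + x − 5. Remainder: −2x + 4.

R = [-2, 4], so D(x) is not a factor of P(x). no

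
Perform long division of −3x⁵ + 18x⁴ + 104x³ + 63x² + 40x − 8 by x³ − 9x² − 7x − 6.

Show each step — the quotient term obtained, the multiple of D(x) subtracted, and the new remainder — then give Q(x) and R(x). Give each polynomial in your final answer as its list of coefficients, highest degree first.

Step 1: lead(−3x⁵ + 18x⁴ + 104x³ + 63x² + 40x − 8) ÷ lead(D) = −3x⁵ ÷ x³ = −3x². Subtract (−3x²)·D = −3x⁵ + 27x⁴ + 21x³ + 18x². Remainder: −9x⁴ + 83x³ + 45x² + 40x − 8.
Step 2: lead(−9x⁴ + 83x³ + 45x² + 40x − 8) ÷ lead(D) = −9x⁴ ÷ x³ = −9x. Subtract (−9x)·D = −9x⁴ + 81x³ + 63x² + 54x. Remainder: 2x³ − 18x² − 14x − 8.
Step 3: lead(2x³ − 18x² − 14x − 8) ÷ lead(D) = 2x³ ÷ x³ = 2. Subtract (2)·D = 2x³ − 18x² − 14x − 12. Remainder: 4.

Q = [-3, -9, 2]; R = [4]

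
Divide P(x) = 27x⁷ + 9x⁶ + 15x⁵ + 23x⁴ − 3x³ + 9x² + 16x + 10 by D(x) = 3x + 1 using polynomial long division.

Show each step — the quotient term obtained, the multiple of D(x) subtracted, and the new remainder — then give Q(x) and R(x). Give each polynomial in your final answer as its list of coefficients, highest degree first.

Q = [9, 0, 5, 6, -3, 4, 4]; R = [6]

Step 1: lead(27x⁷ + 9x⁶ + 15x⁵ + 23x⁴ − 3x³ + 9x² + 16x + 10) ÷ lead(D) = 27x⁷ ÷ 3x = 9x⁶. Subtract (9x⁶)·D = 27x⁷ + 9x⁶. Remainder: 15x⁵ + 23x⁴ − 3x³ + 9x² + 16x + 10.
Step 2: lead(15x⁵ + 23x⁴ − 3x³ + 9x² + 16x + 10) ÷ lead(D) = 15x⁵ ÷ 3x = 5x⁴. Subtract (5x⁴)·D = 15x⁵ + 5x⁴. Remainder: 18x⁴ − 3x³ + 9x² + 16x + 10.
Step 3: lead(18x⁴ − 3x³ + 9x² + 16x + 10) ÷ lead(D) = 18x⁴ ÷ 3x = 6x³. Subtract (6x³)·D = 18x⁴ + 6x³. Remainder: −9x³ + 9x² + 16x + 10.
Step 4: lead(−9x³ + 9x² + 16x + 10) ÷ lead(D) = −9x³ ÷ 3x = −3x². Subtract (−3x²)·D = −9x³ − 3x². Remainder: 12x² + 16x + 10.
Step 5: lead(12x² + 16x + 10) ÷ lead(D) = 12x² ÷ 3x = 4x. Subtract (4x)·D = 12x² + 4x. Remainder: 12x + 10.
Step 6: lead(12x + 10) ÷ lead(D) = 12x ÷ 3x = 4. Subtract (4)·D = 12x + 4. Remainder: 6.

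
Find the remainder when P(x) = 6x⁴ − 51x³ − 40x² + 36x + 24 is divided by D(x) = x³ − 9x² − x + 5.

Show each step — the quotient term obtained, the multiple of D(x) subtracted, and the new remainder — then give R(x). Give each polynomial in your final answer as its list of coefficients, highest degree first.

Step 1: lead(6x⁴ − 51x³ − 40x² + 36x + 24) ÷ lead(D) = 6x⁴ ÷ x³ = 6x. Subtract (6x)·D = 6x⁴ − 54x³ − 6x² + 30x. Remainder: 3x³ − 34x² + 6x + 24.
Step 2: lead(3x³ − 34x² + 6x + 24) ÷ lead(D) = 3x³ ÷ x³ = 3. Subtract (3)·D = 3x³ − 27x² − 3x + 15. Remainder: −7x² + 9x + 9.

R = [-7, 9, 9]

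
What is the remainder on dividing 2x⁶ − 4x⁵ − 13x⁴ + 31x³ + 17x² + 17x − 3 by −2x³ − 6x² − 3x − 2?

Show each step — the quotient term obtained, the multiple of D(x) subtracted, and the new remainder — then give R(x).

R(x) = −5

Step 1: lead(2x⁶ − 4x⁵ − 13x⁴ + 31x³ + 17x² + 17x − 3) ÷ lead(D) = 2x⁶ ÷ −2x³ = −x³. Subtract (−x³)·D = 2x⁶ + 6x⁵ + 3x⁴ + 2x³. Remainder: −10x⁵ − 16x⁴ + 29x³ + 17x² + 17x − 3.
Step 2: lead(−10x⁵ − 16x⁴ + 29x³ + 17x² + 17x − 3) ÷ lead(D) = −10x⁵ ÷ −2x³ = 5x². Subtract (5x²)·D = −10x⁵ − 30x⁴ − 15x³ − 10x². Remainder: 14x⁴ + 44x³ + 27x² + 17x − 3.
Step 3: lead(14x⁴ + 44x³ + 27x² + 17x − 3) ÷ lead(D) = 14x⁴ ÷ −2x³ = −7x. Subtract (−7x)·D = 14x⁴ + 42x³ + 21x² + 14x. Remainder: 2x³ + 6x² + 3x − 3.
Step 4: lead(2x³ + 6x² + 3x − 3) ÷ lead(D) = 2x³ ÷ −2x³ = −1. Subtract (−1)·D = 2x³ + 6x² + 3x + 2. Remainder: −5.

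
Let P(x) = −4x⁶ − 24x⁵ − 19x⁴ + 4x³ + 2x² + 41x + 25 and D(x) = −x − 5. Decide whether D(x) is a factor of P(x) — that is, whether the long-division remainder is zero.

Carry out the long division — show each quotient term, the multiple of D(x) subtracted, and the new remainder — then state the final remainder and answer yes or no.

R(x) = −5, so D(x) is not a factor of P(x). no

Step 1: lead(−4x⁶ − 24x⁵ − 19x⁴ + 4x³ + 2x² + 41x + 25) ÷ lead(D) = −4x⁶ ÷ −x = 4x⁵. Subtract (4x⁵)·D = −4x⁶ − 20x⁵. Remainder: −4x⁵ − 19x⁴ + 4x³ + 2x² + 41x + 25.
Step 2: lead(−4x⁵ − 19x⁴ + 4x³ + 2x² + 41x + 25) ÷ lead(D) = −4x⁵ ÷ −x = 4x⁴. Subtract (4x⁴)·D = −4x⁵ − 20x⁴. Remainder: x⁴ + 4x³ + 2x² + 41x + 25.
Step 3: lead(x⁴ + 4x³ + 2x² + 41x + 25) ÷ lead(D) = x⁴ ÷ −x = −x³. Subtract (−x³)·D = x⁴ + 5x³. Remainder: −x³ + 2x² + 41x + 25.
Step 4: lead(−x³ + 2x² + 41x + 25) ÷ lead(D) = −x³ ÷ −x = x². Subtract (x²)·D = −x³ − 5x². Remainder: 7x² + 41x + 25.
Step 5: lead(7x² + 41x + 25) ÷ lead(D) = 7x² ÷ −x = −7x. Subtract (−7x)·D = 7x² + 35x. Remainder: 6x + 25.
Step 6: lead(6x + 25) ÷ lead(D) = 6x ÷ −x = −6. Subtract (−6)·D = 6x + 30. Remainder: −5.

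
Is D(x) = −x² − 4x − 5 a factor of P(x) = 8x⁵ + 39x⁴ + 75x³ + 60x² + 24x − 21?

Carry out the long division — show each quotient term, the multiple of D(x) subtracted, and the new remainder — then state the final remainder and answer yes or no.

Step 1: lead(8x⁵ + 39x⁴ + 75x³ + 60x² + 24x − 21) ÷ lead(D) = 8x⁵ ÷ −x² = −8x³. Subtract (−8x³)·D = 8x⁵ + 32x⁴ + 40x³. Remainder: 7x⁴ + 35x³ + 60x² + 24x − 21.
Step 2: lead(7x⁴ + 35x³ + 60x² + 24x − 21) ÷ lead(D) = 7x⁴ ÷ −x² = −7x². Subtract (−7x²)·D = 7x⁴ + 28x³ + 35x². Remainder: 7x³ + 25x² + 24x − 21.
Step 3: lead(7x³ + 25x² + 24x − 21) ÷ lead(D) = 7x³ ÷ −x² = −7x. Subtract (−7x)·D = 7x³ + 28x² + 35x. Remainder: −3x² − 11x − 21.
Step 4: lead(−3x² − 11x − 21) ÷ lead(D) = −3x² ÷ −x² = 3. Subtract (3)·D = −3x² − 12x − 15. Remainder: x − 6.

R(x) = x − 6, so D(x) is not a factor of P(x). no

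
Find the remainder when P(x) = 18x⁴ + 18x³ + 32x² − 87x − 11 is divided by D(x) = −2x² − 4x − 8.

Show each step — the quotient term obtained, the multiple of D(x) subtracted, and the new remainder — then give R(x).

Step 1: lead(18x⁴ + 18x³ + 32x² − 87x − 11) ÷ lead(D) = 18x⁴ ÷ −2x² = −9x². Subtract (−9x²)·D = 18x⁴ + 36x³ + 72x². Remainder: −18x³ − 40x² − 87x − 11.
Step 2: lead(−18x³ − 40x² − 87x − 11) ÷ lead(D) = −18x³ ÷ −2x² = 9x. Subtract (9x)·D = −18x³ − 36x² − 72x. Remainder: −4x² − 15x − 11.
Step 3: lead(−4x² − 15x − 11) ÷ lead(D) = −4x² ÷ −2x² = 2. Subtract (2)·D = −4x² − 8x − 16. Remainder: −7x + 5.

R(x) = −7x + 5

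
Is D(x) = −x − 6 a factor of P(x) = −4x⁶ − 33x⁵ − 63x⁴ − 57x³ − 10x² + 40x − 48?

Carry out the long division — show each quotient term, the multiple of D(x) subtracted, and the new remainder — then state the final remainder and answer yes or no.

R(x) = 0, so D(x) is a factor of P(x). yes

Step 1: lead(−4x⁶ − 33x⁵ − 63x⁴ − 57x³ − 10x² + 40x − 48) ÷ lead(D) = −4x⁶ ÷ −x = 4x⁵. Subtract (4x⁵)·D = −4x⁶ − 24x⁵. Remainder: −9x⁵ − 63x⁴ − 57x³ − 10x² + 40x − 48.
Step 2: lead(−9x⁵ − 63x⁴ − 57x³ − 10x² + 40x − 48) ÷ lead(D) = −9x⁵ ÷ −x = 9x⁴. Subtract (9x⁴)·D = −9x⁵ − 54x⁴. Remainder: −9x⁴ − 57x³ − 10x² + 40x − 48.
Step 3: lead(−9x⁴ − 57x³ − 10x² + 40x − 48) ÷ lead(D) = −9x⁴ ÷ −x = 9x³. Subtract (9x³)·D = −9x⁴ − 54x³. Remainder: −3x³ − 10x² + 40x − 48.
Step 4: lead(−3x³ − 10x² + 40x − 48) ÷ lead(D) = −3x³ ÷ −x = 3x². Subtract (3x²)·D = −3x³ − 18x². Remainder: 8x² + 40x − 48.
Step 5: lead(8x² + 40x − 48) ÷ lead(D) = 8x² ÷ −x = −8x. Subtract (−8x)·D = 8x² + 48x. Remainder: −8x − 48.
Step 6: lead(−8x − 48) ÷ lead(D) = −8x ÷ −x = 8. Subtract (8)·D = −8x − 48. Remainder: 0.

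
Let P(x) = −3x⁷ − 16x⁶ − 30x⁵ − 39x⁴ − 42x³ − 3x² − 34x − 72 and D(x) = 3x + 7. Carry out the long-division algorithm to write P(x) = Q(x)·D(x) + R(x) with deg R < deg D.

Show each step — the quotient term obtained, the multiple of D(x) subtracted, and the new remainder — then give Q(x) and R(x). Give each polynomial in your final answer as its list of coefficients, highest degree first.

Step 1: lead(−3x⁷ − 16x⁶ − 30x⁵ − 39x⁴ − 42x³ − 3x² − 34x − 72) ÷ lead(D) = −3x⁷ ÷ 3x = −x⁶. Subtract (−x⁶)·D = −3x⁷ − 7x⁶. Remainder: −9x⁶ − 30x⁵ − 39x⁴ − 42x³ − 3x² − 34x − 72.
Step 2: lead(−9x⁶ − 30x⁵ − 39x⁴ − 42x³ − 3x² − 34x − 72) ÷ lead(D) = −9x⁶ ÷ 3x = −3x⁵. Subtract (−3x⁵)·D = −9x⁶ − 21x⁵. Remainder: −9x⁵ − 39x⁴ − 42x³ − 3x² − 34x − 72.
Step 3: lead(−9x⁵ − 39x⁴ − 42x³ − 3x² − 34x − 72) ÷ lead(D) = −9x⁵ ÷ 3x = −3x⁴. Subtract (−3x⁴)·D = −9x⁵ − 21x⁴. Remainder: −18x⁴ − 42x³ − 3x² − 34x − 72.
Step 4: lead(−18x⁴ − 42x³ − 3x² − 34x − 72) ÷ lead(D) = −18x⁴ ÷ 3x = −6x³. Subtract (−6x³)·D = −18x⁴ − 42x³. Remainder: −3x² − 34x − 72.
Step 5: lead(−3x² − 34x − 72) ÷ lead(D) = −3x² ÷ 3x = −x. Subtract (−x)·D = −3x² − 7x. Remainder: −27x − 72.
Step 6: lead(−27x − 72) ÷ lead(D) = −27x ÷ 3x = −9. Subtract (−9)·D = −27x − 63. Remainder: −9.

Q = [-1, -3, -3, -6, 0, -1, -9]; R = [-9]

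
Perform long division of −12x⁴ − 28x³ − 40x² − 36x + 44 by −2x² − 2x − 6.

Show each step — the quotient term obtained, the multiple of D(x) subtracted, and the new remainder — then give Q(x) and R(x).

Step 1: lead(−12x⁴ − 28x³ − 40x² − 36x + 44) ÷ lead(D) = −12x⁴ ÷ −2x² = 6x². Subtract (6x²)·D = −12x⁴ − 12x³ − 36x². Remainder: −16x³ − 4x² − 36x + 44.
Step 2: lead(−16x³ − 4x² − 36x + 44) ÷ lead(D) = −16x³ ÷ −2x² = 8x. Subtract (8x)·D = −16x³ − 16x² − 48x. Remainder: 12x² + 12x + 44.
Step 3: lead(12x² + 12x + 44) ÷ lead(D) = 12x² ÷ −2x² = −6. Subtract (−6)·D = 12x² + 12x + 36. Remainder: 8.

Q(x) = 6x² + 8x − 6; R(x) = 8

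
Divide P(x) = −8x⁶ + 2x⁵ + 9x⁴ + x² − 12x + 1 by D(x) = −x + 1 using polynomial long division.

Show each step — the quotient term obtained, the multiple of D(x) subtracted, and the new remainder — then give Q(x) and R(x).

Q(x) = 8x⁵ + 6x⁴ − 3x³ − 3x² − 4x + 8; R(x) = −7

Step 1: lead(−8x⁶ + 2x⁵ + 9x⁴ + x² − 12x + 1) ÷ lead(D) = −8x⁶ ÷ −x = 8x⁵. Subtract (8x⁵)·D = −8x⁶ + 8x⁵. Remainder: −6x⁵ + 9x⁴ + x² − 12x + 1.
Step 2: lead(−6x⁵ + 9x⁴ + x² − 12x + 1) ÷ lead(D) = −6x⁵ ÷ −x = 6x⁴. Subtract (6x⁴)·D = −6x⁵ + 6x⁴. Remainder: 3x⁴ + x² − 12x + 1.
Step 3: lead(3x⁴ + x² − 12x + 1) ÷ lead(D) = 3x⁴ ÷ −x = −3x³. Subtract (−3x³)·D = 3x⁴ − 3x³. Remainder: 3x³ + x² − 12x + 1.
Step 4: lead(3x³ + x² − 12x + 1) ÷ lead(D) = 3x³ ÷ −x = −3x². Subtract (−3x²)·D = 3x³ − 3x². Remainder: 4x² − 12x + 1.
Step 5: lead(4x² − 12x + 1) ÷ lead(D) = 4x² ÷ −x = −4x. Subtract (−4x)·D = 4x² − 4x. Remainder: −8x + 1.
Step 6: lead(−8x + 1) ÷ lead(D) = −8x ÷ −x = 8. Subtract (8)·D = −8x + 8. Remainder: −7.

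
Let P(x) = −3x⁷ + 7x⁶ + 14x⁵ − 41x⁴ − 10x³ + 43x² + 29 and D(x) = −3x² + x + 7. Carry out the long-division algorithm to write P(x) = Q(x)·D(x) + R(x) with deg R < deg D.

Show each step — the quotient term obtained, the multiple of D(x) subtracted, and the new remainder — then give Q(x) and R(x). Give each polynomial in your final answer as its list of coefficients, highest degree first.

Step 1: lead(−3x⁷ + 7x⁶ + 14x⁵ − 41x⁴ − 10x³ + 43x² + 29) ÷ lead(D) = −3x⁷ ÷ −3x² = x⁵. Subtract (x⁵)·D = −3x⁷ + x⁶ + 7x⁵. Remainder: 6x⁶ + 7x⁵ − 41x⁴ − 10x³ + 43x² + 29.
Step 2: lead(6x⁶ + 7x⁵ − 41x⁴ − 10x³ + 43x² + 29) ÷ lead(D) = 6x⁶ ÷ −3x² = −2x⁴. Subtract (−2x⁴)·D = 6x⁶ − 2x⁵ − 14x⁴. Remainder: 9x⁵ − 27x⁴ − 10x³ + 43x² + 29.
Step 3: lead(9x⁵ − 27x⁴ − 10x³ + 43x² + 29) ÷ lead(D) = 9x⁵ ÷ −3x² = −3x³. Subtract (−3x³)·D = 9x⁵ − 3x⁴ − 21x³. Remainder: −24x⁴ + 11x³ + 43x² + 29.
Step 4: lead(−24x⁴ + 11x³ + 43x² + 29) ÷ lead(D) = −24x⁴ ÷ −3x² = 8x². Subtract (8x²)·D = −24x⁴ + 8x³ + 56x². Remainder: 3x³ − 13x² + 29.
Step 5: lead(3x³ − 13x² + 29) ÷ lead(D) = 3x³ ÷ −3x² = −x. Subtract (−x)·D = 3x³ − x² − 7x. Remainder: −12x² + 7x + 29.
Step 6: lead(−12x² + 7x + 29) ÷ lead(D) = −12x² ÷ −3x² = 4. Subtract (4)·D = −12x² + 4x + 28. Remainder: 3x + 1.

Q = [1, -2, -3, 8, -1, 4]; R = [3, 1]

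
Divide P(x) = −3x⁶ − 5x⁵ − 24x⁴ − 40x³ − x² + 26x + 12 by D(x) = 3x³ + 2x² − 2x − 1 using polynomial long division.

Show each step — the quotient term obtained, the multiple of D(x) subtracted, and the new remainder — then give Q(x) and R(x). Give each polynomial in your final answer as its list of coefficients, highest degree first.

Q = [-1, -1, -8, -9]; R = [3]

Step 1: lead(−3x⁶ − 5x⁵ − 24x⁴ − 40x³ − x² + 26x + 12) ÷ lead(D) = −3x⁶ ÷ 3x³ = −x³. Subtract (−x³)·D = −3x⁶ − 2x⁵ + 2x⁴ + x³. Remainder: −3x⁵ − 26x⁴ − 41x³ − x² + 26x + 12.
Step 2: lead(−3x⁵ − 26x⁴ − 41x³ − x² + 26x + 12) ÷ lead(D) = −3x⁵ ÷ 3x³ = −x². Subtract (−x²)·D = −3x⁵ − 2x⁴ + 2x³ + x². Remainder: −24x⁴ − 43x³ − 2x² + 26x + 12.
Step 3: lead(−24x⁴ − 43x³ − 2x² + 26x + 12) ÷ lead(D) = −24x⁴ ÷ 3x³ = −8x. Subtract (−8x)·D = −24x⁴ − 16x³ + 16x² + 8x. Remainder: −27x³ − 18x² + 18x + 12.
Step 4: lead(−27x³ − 18x² + 18x + 12) ÷ lead(D) = −27x³ ÷ 3x³ = −9. Subtract (−9)·D = −27x³ − 18x² + 18x + 9. Remainder: 3.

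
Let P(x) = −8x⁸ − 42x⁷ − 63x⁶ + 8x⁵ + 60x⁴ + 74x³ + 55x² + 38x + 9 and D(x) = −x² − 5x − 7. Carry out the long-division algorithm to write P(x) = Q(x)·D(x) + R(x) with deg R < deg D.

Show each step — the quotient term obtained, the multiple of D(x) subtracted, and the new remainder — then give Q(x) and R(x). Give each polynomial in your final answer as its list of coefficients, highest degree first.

Q = [8, 2, -3, -7, -4, -5, -2]; R = [-7, -5]

Step 1: lead(−8x⁸ − 42x⁷ − 63x⁶ + 8x⁵ + 60x⁴ + 74x³ + 55x² + 38x + 9) ÷ lead(D) = −8x⁸ ÷ −x² = 8x⁶. Subtract (8x⁶)·D = −8x⁸ − 40x⁷ − 56x⁶. Remainder: −2x⁷ − 7x⁶ + 8x⁵ + 60x⁴ + 74x³ + 55x² + 38x + 9.
Step 2: lead(−2x⁷ − 7x⁶ + 8x⁵ + 60x⁴ + 74x³ + 55x² + 38x + 9) ÷ lead(D) = −2x⁷ ÷ −x² = 2x⁵. Subtract (2x⁵)·D = −2x⁷ − 10x⁶ − 14x⁵. Remainder: 3x⁶ + 22x⁵ + 60x⁴ + 74x³ + 55x² + 38x + 9.
Step 3: lead(3x⁶ + 22x⁵ + 60x⁴ + 74x³ + 55x² + 38x + 9) ÷ lead(D) = 3x⁶ ÷ −x² = −3x⁴. Subtract (−3x⁴)·D = 3x⁶ + 15x⁵ + 21x⁴. Remainder: 7x⁵ + 39x⁴ + 74x³ + 55x² + 38x + 9.
Step 4: lead(7x⁵ + 39x⁴ + 74x³ + 55x² + 38x + 9) ÷ lead(D) = 7x⁵ ÷ −x² = −7x³. Subtract (−7x³)·D = 7x⁵ + 35x⁴ + 49x³. Remainder: 4x⁴ + 25x³ + 55x² + 38x + 9.
Step 5: lead(4x⁴ + 25x³ + 55x² + 38x + 9) ÷ lead(D) = 4x⁴ ÷ −x² = −4x². Subtract (−4x²)·D = 4x⁴ + 20x³ + 28x². Remainder: 5x³ + 27x² + 38x + 9.
Step 6: lead(5x³ + 27x² + 38x + 9) ÷ lead(D) = 5x³ ÷ −x² = −5x. Subtract (−5x)·D = 5x³ + 25x² + 35x. Remainder: 2x² + 3x + 9.
Step 7: lead(2x² + 3x + 9) ÷ lead(D) = 2x² ÷ −x² = −2. Subtract (−2)·D = 2x² + 10x + 14. Remainder: −7x − 5.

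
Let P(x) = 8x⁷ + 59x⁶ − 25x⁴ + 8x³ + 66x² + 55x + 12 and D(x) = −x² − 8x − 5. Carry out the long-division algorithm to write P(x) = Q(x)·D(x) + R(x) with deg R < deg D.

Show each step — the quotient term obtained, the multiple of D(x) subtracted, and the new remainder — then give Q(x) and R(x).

Step 1: lead(8x⁷ + 59x⁶ − 25x⁴ + 8x³ + 66x² + 55x + 12) ÷ lead(D) = 8x⁷ ÷ −x² = −8x⁵. Subtract (−8x⁵)·D = 8x⁷ + 64x⁶ + 40x⁵. Remainder: −5x⁶ − 40x⁵ − 25x⁴ + 8x³ + 66x² + 55x + 12.
Step 2: lead(−5x⁶ − 40x⁵ − 25x⁴ + 8x³ + 66x² + 55x + 12) ÷ lead(D) = −5x⁶ ÷ −x² = 5x⁴. Subtract (5x⁴)·D = −5x⁶ − 40x⁵ − 25x⁴. Remainder: 8x³ + 66x² + 55x + 12.
Step 3: lead(8x³ + 66x² + 55x + 12) ÷ lead(D) = 8x³ ÷ −x² = −8x. Subtract (−8x)·D = 8x³ + 64x² + 40x. Remainder: 2x² + 15x + 12.
Step 4: lead(2x² + 15x + 12) ÷ lead(D) = 2x² ÷ −x² = −2. Subtract (−2)·D = 2x² + 16x + 10. Remainder: −x + 2.

Q(x) = −8x⁵ + 5x⁴ − 8x − 2; R(x) = −x + 2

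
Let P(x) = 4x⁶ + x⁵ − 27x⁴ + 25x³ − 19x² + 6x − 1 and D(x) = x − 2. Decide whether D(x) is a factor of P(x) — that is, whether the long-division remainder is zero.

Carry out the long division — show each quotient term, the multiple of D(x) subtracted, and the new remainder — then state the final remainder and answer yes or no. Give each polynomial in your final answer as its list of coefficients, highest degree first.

R = [-9], so D(x) is not a factor of P(x). no

Step 1: lead(4x⁶ + x⁵ − 27x⁴ + 25x³ − 19x² + 6x − 1) ÷ lead(D) = 4x⁶ ÷ x = 4x⁵. Subtract (4x⁵)·D = 4x⁶ − 8x⁵. Remainder: 9x⁵ − 27x⁴ + 25x³ − 19x² + 6x − 1.
Step 2: lead(9x⁵ − 27x⁴ + 25x³ − 19x² + 6x − 1) ÷ lead(D) = 9x⁵ ÷ x = 9x⁴. Subtract (9x⁴)·D = 9x⁵ − 18x⁴. Remainder: −9x⁴ + 25x³ − 19x² + 6x − 1.
Step 3: lead(−9x⁴ + 25x³ − 19x² + 6x − 1) ÷ lead(D) = −9x⁴ ÷ x = −9x³. Subtract (−9x³)·D = −9x⁴ + 18x³. Remainder: 7x³ − 19x² + 6x − 1.
Step 4: lead(7x³ − 19x² + 6x − 1) ÷ lead(D) = 7x³ ÷ x = 7x². Subtract (7x²)·D = 7x³ − 14x². Remainder: −5x² + 6x − 1.
Step 5: lead(−5x² + 6x − 1) ÷ lead(D) = −5x² ÷ x = −5x. Subtract (−5x)·D = −5x² + 10x. Remainder: −4x − 1.
Step 6: lead(−4x − 1) ÷ lead(D) = −4x ÷ x = −4. Subtract (−4)·D = −4x + 8. Remainder: −9.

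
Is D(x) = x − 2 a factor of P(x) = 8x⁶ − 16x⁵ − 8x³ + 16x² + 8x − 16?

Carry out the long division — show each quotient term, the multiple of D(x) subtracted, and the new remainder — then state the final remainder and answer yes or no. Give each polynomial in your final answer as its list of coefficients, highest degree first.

R = [0], so D(x) is a factor of P(x). yes

Step 1: lead(8x⁶ − 16x⁵ − 8x³ + 16x² + 8x − 16) ÷ lead(D) = 8x⁶ ÷ x = 8x⁵. Subtract (8x⁵)·D = 8x⁶ − 16x⁵. Remainder: −8x³ + 16x² + 8x − 16.
Step 2: lead(−8x³ + 16x² + 8x − 16) ÷ lead(D) = −8x³ ÷ x = −8x². Subtract (−8x²)·D = −8x³ + 16x². Remainder: 8x − 16.
Step 3: lead(8x − 16) ÷ lead(D) = 8x ÷ x = 8. Subtract (8)·D = 8x − 16. Remainder: 0.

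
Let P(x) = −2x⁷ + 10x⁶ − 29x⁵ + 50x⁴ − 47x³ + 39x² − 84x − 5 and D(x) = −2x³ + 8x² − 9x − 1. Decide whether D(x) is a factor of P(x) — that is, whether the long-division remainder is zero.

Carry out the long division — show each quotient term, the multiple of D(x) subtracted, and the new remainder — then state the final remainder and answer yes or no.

Step 1: lead(−2x⁷ + 10x⁶ − 29x⁵ + 50x⁴ − 47x³ + 39x² − 84x − 5) ÷ lead(D) = −2x⁷ ÷ −2x³ = x⁴. Subtract (x⁴)·D = −2x⁷ + 8x⁶ − 9x⁵ − x⁴. Remainder: 2x⁶ − 20x⁵ + 51x⁴ − 47x³ + 39x² − 84x − 5.
Step 2: lead(2x⁶ − 20x⁵ + 51x⁴ − 47x³ + 39x² − 84x − 5) ÷ lead(D) = 2x⁶ ÷ −2x³ = −x³. Subtract (−x³)·D = 2x⁶ − 8x⁵ + 9x⁴ + x³. Remainder: −12x⁵ + 42x⁴ − 48x³ + 39x² − 84x − 5.
Step 3: lead(−12x⁵ + 42x⁴ − 48x³ + 39x² − 84x − 5) ÷ lead(D) = −12x⁵ ÷ −2x³ = 6x². Subtract (6x²)·D = −12x⁵ + 48x⁴ − 54x³ − 6x². Remainder: −6x⁴ + 6x³ + 45x² − 84x − 5.
Step 4: lead(−6x⁴ + 6x³ + 45x² − 84x − 5) ÷ lead(D) = −6x⁴ ÷ −2x³ = 3x. Subtract (3x)·D = −6x⁴ + 24x³ − 27x² − 3x. Remainder: −18x³ + 72x² − 81x − 5.
Step 5: lead(−18x³ + 72x² − 81x − 5) ÷ lead(D) = −18x³ ÷ −2x³ = 9. Subtract (9)·D = −18x³ + 72x² − 81x − 9. Remainder: 4.

R(x) = 4, so D(x) is not a factor of P(x). no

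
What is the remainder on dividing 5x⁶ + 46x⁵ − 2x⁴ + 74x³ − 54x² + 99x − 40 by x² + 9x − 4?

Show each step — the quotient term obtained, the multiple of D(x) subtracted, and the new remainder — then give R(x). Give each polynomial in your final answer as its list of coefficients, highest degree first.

R = [6, -4]

Step 1: lead(5x⁶ + 46x⁵ − 2x⁴ + 74x³ − 54x² + 99x − 40) ÷ lead(D) = 5x⁶ ÷ x² = 5x⁴. Subtract (5x⁴)·D = 5x⁶ + 45x⁵ − 20x⁴. Remainder: x⁵ + 18x⁴ + 74x³ − 54x² + 99x − 40.
Step 2: lead(x⁵ + 18x⁴ + 74x³ − 54x² + 99x − 40) ÷ lead(D) = x⁵ ÷ x² = x³. Subtract (x³)·D = x⁵ + 9x⁴ − 4x³. Remainder: 9x⁴ + 78x³ − 54x² + 99x − 40.
Step 3: lead(9x⁴ + 78x³ − 54x² + 99x − 40) ÷ lead(D) = 9x⁴ ÷ x² = 9x². Subtract (9x²)·D = 9x⁴ + 81x³ − 36x². Remainder: −3x³ − 18x² + 99x − 40.
Step 4: lead(−3x³ − 18x² + 99x − 40) ÷ lead(D) = −3x³ ÷ x² = −3x. Subtract (−3x)·D = −3x³ − 27x² + 12x. Remainder: 9x² + 87x − 40.
Step 5: lead(9x² + 87x − 40) ÷ lead(D) = 9x² ÷ x² = 9. Subtract (9)·D = 9x² + 81x − 36. Remainder: 6x − 4.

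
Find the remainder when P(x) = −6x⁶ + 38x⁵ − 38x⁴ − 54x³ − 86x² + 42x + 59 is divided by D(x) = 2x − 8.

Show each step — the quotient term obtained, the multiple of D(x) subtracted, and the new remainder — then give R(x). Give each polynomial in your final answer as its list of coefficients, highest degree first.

Step 1: lead(−6x⁶ + 38x⁵ − 38x⁴ − 54x³ − 86x² + 42x + 59) ÷ lead(D) = −6x⁶ ÷ 2x = −3x⁵. Subtract (−3x⁵)·D = −6x⁶ + 24x⁵. Remainder: 14x⁵ − 38x⁴ − 54x³ − 86x² + 42x + 59.
Step 2: lead(14x⁵ − 38x⁴ − 54x³ − 86x² + 42x + 59) ÷ lead(D) = 14x⁵ ÷ 2x = 7x⁴. Subtract (7x⁴)·D = 14x⁵ − 56x⁴. Remainder: 18x⁴ − 54x³ − 86x² + 42x + 59.
Step 3: lead(18x⁴ − 54x³ − 86x² + 42x + 59) ÷ lead(D) = 18x⁴ ÷ 2x = 9x³. Subtract (9x³)·D = 18x⁴ − 72x³. Remainder: 18x³ − 86x² + 42x + 59.
Step 4: lead(18x³ − 86x² + 42x + 59) ÷ lead(D) = 18x³ ÷ 2x = 9x². Subtract (9x²)·D = 18x³ − 72x². Remainder: −14x² + 42x + 59.
Step 5: lead(−14x² + 42x + 59) ÷ lead(D) = −14x² ÷ 2x = −7x. Subtract (−7x)·D = −14x² + 56x. Remainder: −14x + 59.
Step 6: lead(−14x + 59) ÷ lead(D) = −14x ÷ 2x = −7. Subtract (−7)·D = −14x + 56. Remainder: 3.

R = [3]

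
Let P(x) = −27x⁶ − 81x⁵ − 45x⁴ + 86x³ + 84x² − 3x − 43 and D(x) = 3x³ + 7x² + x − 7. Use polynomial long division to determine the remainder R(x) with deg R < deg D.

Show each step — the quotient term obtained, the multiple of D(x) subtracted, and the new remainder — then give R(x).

R(x) = 5x² + 6x − 8

Step 1: lead(−27x⁶ − 81x⁵ − 45x⁴ + 86x³ + 84x² − 3x − 43) ÷ lead(D) = −27x⁶ ÷ 3x³ = −9x³. Subtract (−9x³)·D = −27x⁶ − 63x⁵ − 9x⁴ + 63x³. Remainder: −18x⁵ − 36x⁴ + 23x³ + 84x² − 3x − 43.
Step 2: lead(−18x⁵ − 36x⁴ + 23x³ + 84x² − 3x − 43) ÷ lead(D) = −18x⁵ ÷ 3x³ = −6x². Subtract (−6x²)·D = −18x⁵ − 42x⁴ − 6x³ + 42x². Remainder: 6x⁴ + 29x³ + 42x² − 3x − 43.
Step 3: lead(6x⁴ + 29x³ + 42x² − 3x − 43) ÷ lead(D) = 6x⁴ ÷ 3x³ = 2x. Subtract (2x)·D = 6x⁴ + 14x³ + 2x² − 14x. Remainder: 15x³ + 40x² + 11x − 43.
Step 4: lead(15x³ + 40x² + 11x − 43) ÷ lead(D) = 15x³ ÷ 3x³ = 5. Subtract (5)·D = 15x³ + 35x² + 5x − 35. Remainder: 5x² + 6x − 8.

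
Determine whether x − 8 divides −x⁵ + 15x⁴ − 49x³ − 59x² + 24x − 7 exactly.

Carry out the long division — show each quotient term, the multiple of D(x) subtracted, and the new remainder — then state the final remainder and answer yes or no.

Step 1: lead(−x⁵ + 15x⁴ − 49x³ − 59x² + 24x − 7) ÷ lead(D) = −x⁵ ÷ x = −x⁴. Subtract (−x⁴)·D = −x⁵ + 8x⁴. Remainder: 7x⁴ − 49x³ − 59x² + 24x − 7.
Step 2: lead(7x⁴ − 49x³ − 59x² + 24x − 7) ÷ lead(D) = 7x⁴ ÷ x = 7x³. Subtract (7x³)·D = 7x⁴ − 56x³. Remainder: 7x³ − 59x² + 24x − 7.
Step 3: lead(7x³ − 59x² + 24x − 7) ÷ lead(D) = 7x³ ÷ x = 7x². Subtract (7x²)·D = 7x³ − 56x². Remainder: −3x² + 24x − 7.
Step 4: lead(−3x² + 24x − 7) ÷ lead(D) = −3x² ÷ x = −3x. Subtract (−3x)·D = −3x² + 24x. Remainder: −7.

R(x) = −7, so D(x) is not a factor of P(x). no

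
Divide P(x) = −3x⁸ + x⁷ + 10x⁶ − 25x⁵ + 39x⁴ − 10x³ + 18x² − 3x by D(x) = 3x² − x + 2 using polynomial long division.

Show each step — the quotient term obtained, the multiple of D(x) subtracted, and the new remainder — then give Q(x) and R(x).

Q(x) = −x⁶ + 4x⁴ − 7x³ + 8x² + 4x + 2; R(x) = −9x − 4

Step 1: lead(−3x⁸ + x⁷ + 10x⁶ − 25x⁵ + 39x⁴ − 10x³ + 18x² − 3x) ÷ lead(D) = −3x⁸ ÷ 3x² = −x⁶. Subtract (−x⁶)·D = −3x⁸ + x⁷ − 2x⁶. Remainder: 12x⁶ − 25x⁵ + 39x⁴ − 10x³ + 18x² − 3x.
Step 2: lead(12x⁶ − 25x⁵ + 39x⁴ − 10x³ + 18x² − 3x) ÷ lead(D) = 12x⁶ ÷ 3x² = 4x⁴. Subtract (4x⁴)·D = 12x⁶ − 4x⁵ + 8x⁴. Remainder: −21x⁵ + 31x⁴ − 10x³ + 18x² − 3x.
Step 3: lead(−21x⁵ + 31x⁴ − 10x³ + 18x² − 3x) ÷ lead(D) = −21x⁵ ÷ 3x² = −7x³. Subtract (−7x³)·D = −21x⁵ + 7x⁴ − 14x³. Remainder: 24x⁴ + 4x³ + 18x² − 3x.
Step 4: lead(24x⁴ + 4x³ + 18x² − 3x) ÷ lead(D) = 24x⁴ ÷ 3x² = 8x². Subtract (8x²)·D = 24x⁴ − 8x³ + 16x². Remainder: 12x³ + 2x² − 3x.
Step 5: lead(12x³ + 2x² − 3x) ÷ lead(D) = 12x³ ÷ 3x² = 4x. Subtract (4x)·D = 12x³ − 4x² + 8x. Remainder: 6x² − 11x.
Step 6: lead(6x² − 11x) ÷ lead(D) = 6x² ÷ 3x² = 2. Subtract (2)·D = 6x² − 2x + 4. Remainder: −9x − 4.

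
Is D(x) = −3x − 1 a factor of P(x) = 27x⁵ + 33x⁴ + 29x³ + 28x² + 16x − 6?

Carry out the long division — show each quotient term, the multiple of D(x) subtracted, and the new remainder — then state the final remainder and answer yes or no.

R(x) = −9, so D(x) is not a factor of P(x). no

Step 1: lead(27x⁵ + 33x⁴ + 29x³ + 28x² + 16x − 6) ÷ lead(D) = 27x⁵ ÷ −3x = −9x⁴. Subtract (−9x⁴)·D = 27x⁵ + 9x⁴. Remainder: 24x⁴ + 29x³ + 28x² + 16x − 6.
Step 2: lead(24x⁴ + 29x³ + 28x² + 16x − 6) ÷ lead(D) = 24x⁴ ÷ −3x = −8x³. Subtract (−8x³)·D = 24x⁴ + 8x³. Remainder: 21x³ + 28x² + 16x − 6.
Step 3: lead(21x³ + 28x² + 16x − 6) ÷ lead(D) = 21x³ ÷ −3x = −7x². Subtract (−7x²)·D = 21x³ + 7x². Remainder: 21x² + 16x − 6.
Step 4: lead(21x² + 16x − 6) ÷ lead(D) = 21x² ÷ −3x = −7x. Subtract (−7x)·D = 21x² + 7x. Remainder: 9x − 6.
Step 5: lead(9x − 6) ÷ lead(D) = 9x ÷ −3x = −3. Subtract (−3)·D = 9x + 3. Remainder: −9.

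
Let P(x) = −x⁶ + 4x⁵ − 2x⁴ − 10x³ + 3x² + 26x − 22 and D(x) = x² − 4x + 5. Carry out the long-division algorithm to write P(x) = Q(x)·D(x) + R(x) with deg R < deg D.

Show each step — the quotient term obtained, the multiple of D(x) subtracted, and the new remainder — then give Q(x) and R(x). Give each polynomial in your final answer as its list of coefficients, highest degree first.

Q = [-1, 0, 3, 2, -4]; R = [-2]

Step 1: lead(−x⁶ + 4x⁵ − 2x⁴ − 10x³ + 3x² + 26x − 22) ÷ lead(D) = −x⁶ ÷ x² = −x⁴. Subtract (−x⁴)·D = −x⁶ + 4x⁵ − 5x⁴. Remainder: 3x⁴ − 10x³ + 3x² + 26x − 22.
Step 2: lead(3x⁴ − 10x³ + 3x² + 26x − 22) ÷ lead(D) = 3x⁴ ÷ x² = 3x². Subtract (3x²)·D = 3x⁴ − 12x³ + 15x². Remainder: 2x³ − 12x² + 26x − 22.
Step 3: lead(2x³ − 12x² + 26x − 22) ÷ lead(D) = 2x³ ÷ x² = 2x. Subtract (2x)·D = 2x³ − 8x² + 10x. Remainder: −4x² + 16x − 22.
Step 4: lead(−4x² + 16x − 22) ÷ lead(D) = −4x² ÷ x² = −4. Subtract (−4)·D = −4x² + 16x − 20. Remainder: −2.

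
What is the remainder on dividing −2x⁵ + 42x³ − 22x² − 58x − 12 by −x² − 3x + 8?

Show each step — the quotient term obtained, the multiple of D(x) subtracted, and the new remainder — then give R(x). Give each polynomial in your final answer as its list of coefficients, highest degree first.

Step 1: lead(−2x⁵ + 42x³ − 22x² − 58x − 12) ÷ lead(D) = −2x⁵ ÷ −x² = 2x³. Subtract (2x³)·D = −2x⁵ − 6x⁴ + 16x³. Remainder: 6x⁴ + 26x³ − 22x² − 58x − 12.
Step 2: lead(6x⁴ + 26x³ − 22x² − 58x − 12) ÷ lead(D) = 6x⁴ ÷ −x² = −6x². Subtract (−6x²)·D = 6x⁴ + 18x³ − 48x². Remainder: 8x³ + 26x² − 58x − 12.
Step 3: lead(8x³ + 26x² − 58x − 12) ÷ lead(D) = 8x³ ÷ −x² = −8x. Subtract (−8x)·D = 8x³ + 24x² − 64x. Remainder: 2x² + 6x − 12.
Step 4: lead(2x² + 6x − 12) ÷ lead(D) = 2x² ÷ −x² = −2. Subtract (−2)·D = 2x² + 6x − 16. Remainder: 4.

R = [4]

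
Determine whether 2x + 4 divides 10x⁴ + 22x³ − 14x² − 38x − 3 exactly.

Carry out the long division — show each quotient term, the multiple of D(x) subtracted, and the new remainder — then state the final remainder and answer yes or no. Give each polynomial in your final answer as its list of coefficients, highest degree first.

R = [1], so D(x) is not a factor of P(x). no

Step 1: lead(10x⁴ + 22x³ − 14x² − 38x − 3) ÷ lead(D) = 10x⁴ ÷ 2x = 5x³. Subtract (5x³)·D = 10x⁴ + 20x³. Remainder: 2x³ − 14x² − 38x − 3.
Step 2: lead(2x³ − 14x² − 38x − 3) ÷ lead(D) = 2x³ ÷ 2x = x². Subtract (x²)·D = 2x³ + 4x². Remainder: −18x² − 38x − 3.
Step 3: lead(−18x² − 38x − 3) ÷ lead(D) = −18x² ÷ 2x = −9x. Subtract (−9x)·D = −18x² − 36x. Remainder: −2x − 3.
Step 4: lead(−2x − 3) ÷ lead(D) = −2x ÷ 2x = −1. Subtract (−1)·D = −2x − 4. Remainder: 1.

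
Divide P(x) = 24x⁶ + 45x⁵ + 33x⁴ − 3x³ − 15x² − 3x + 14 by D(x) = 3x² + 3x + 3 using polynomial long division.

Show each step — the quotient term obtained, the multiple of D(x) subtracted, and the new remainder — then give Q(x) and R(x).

Q(x) = 8x⁴ + 7x³ − 4x² − 4x + 3; R(x) = 5

Step 1: lead(24x⁶ + 45x⁵ + 33x⁴ − 3x³ − 15x² − 3x + 14) ÷ lead(D) = 24x⁶ ÷ 3x² = 8x⁴. Subtract (8x⁴)·D = 24x⁶ + 24x⁵ + 24x⁴. Remainder: 21x⁵ + 9x⁴ − 3x³ − 15x² − 3x + 14.
Step 2: lead(21x⁵ + 9x⁴ − 3x³ − 15x² − 3x + 14) ÷ lead(D) = 21x⁵ ÷ 3x² = 7x³. Subtract (7x³)·D = 21x⁵ + 21x⁴ + 21x³. Remainder: −12x⁴ − 24x³ − 15x² − 3x + 14.
Step 3: lead(−12x⁴ − 24x³ − 15x² − 3x + 14) ÷ lead(D) = −12x⁴ ÷ 3x² = −4x². Subtract (−4x²)·D = −12x⁴ − 12x³ − 12x². Remainder: −12x³ − 3x² − 3x + 14.
Step 4: lead(−12x³ − 3x² − 3x + 14) ÷ lead(D) = −12x³ ÷ 3x² = −4x. Subtract (−4x)·D = −12x³ − 12x² − 12x. Remainder: 9x² + 9x + 14.
Step 5: lead(9x² + 9x + 14) ÷ lead(D) = 9x² ÷ 3x² = 3. Subtract (3)·D = 9x² + 9x + 9. Remainder: 5.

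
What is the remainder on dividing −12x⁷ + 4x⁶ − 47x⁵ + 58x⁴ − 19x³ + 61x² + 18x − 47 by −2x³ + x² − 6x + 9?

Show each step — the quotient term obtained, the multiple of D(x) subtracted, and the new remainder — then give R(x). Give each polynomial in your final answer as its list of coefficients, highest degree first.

R = [6, -2]

Step 1: lead(−12x⁷ + 4x⁶ − 47x⁵ + 58x⁴ − 19x³ + 61x² + 18x − 47) ÷ lead(D) = −12x⁷ ÷ −2x³ = 6x⁴. Subtract (6x⁴)·D = −12x⁷ + 6x⁶ − 36x⁵ + 54x⁴. Remainder: −2x⁶ − 11x⁵ + 4x⁴ − 19x³ + 61x² + 18x − 47.
Step 2: lead(−2x⁶ − 11x⁵ + 4x⁴ − 19x³ + 61x² + 18x − 47) ÷ lead(D) = −2x⁶ ÷ −2x³ = x³. Subtract (x³)·D = −2x⁶ + x⁵ − 6x⁴ + 9x³. Remainder: −12x⁵ + 10x⁴ − 28x³ + 61x² + 18x − 47.
Step 3: lead(−12x⁵ + 10x⁴ − 28x³ + 61x² + 18x − 47) ÷ lead(D) = −12x⁵ ÷ −2x³ = 6x². Subtract (6x²)·D = −12x⁵ + 6x⁴ − 36x³ + 54x². Remainder: 4x⁴ + 8x³ + 7x² + 18x − 47.
Step 4: lead(4x⁴ + 8x³ + 7x² + 18x − 47) ÷ lead(D) = 4x⁴ ÷ −2x³ = −2x. Subtract (−2x)·D = 4x⁴ − 2x³ + 12x² − 18x. Remainder: 10x³ − 5x² + 36x − 47.
Step 5: lead(10x³ − 5x² + 36x − 47) ÷ lead(D) = 10x³ ÷ −2x³ = −5. Subtract (−5)·D = 10x³ − 5x² + 30x − 45. Remainder: 6x − 2.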